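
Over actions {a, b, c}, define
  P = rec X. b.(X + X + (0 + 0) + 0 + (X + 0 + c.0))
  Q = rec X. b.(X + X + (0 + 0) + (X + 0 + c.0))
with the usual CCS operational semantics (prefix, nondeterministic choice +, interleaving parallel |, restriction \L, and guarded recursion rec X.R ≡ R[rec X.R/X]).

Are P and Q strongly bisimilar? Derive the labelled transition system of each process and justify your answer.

Reachable graph of P (3 states):
  m0 = rec X. b.(X + X + (0 + 0) + 0 + (X + 0 + c.0)) has moves --b--▸ m1
  m1 = (rec X. b.(X + X + (0 + 0) + 0 + (X + 0 + c.0))) + (rec X. b.(X + X + (0 + 0) + 0 + (X + 0 + c.0))) + (0 + 0) + 0 + ((rec X. b.(X + X + (0 + 0) + 0 + (X + 0 + c.0))) + 0 + c.0) has moves --b--▸ m1, --c--▸ m2
  m2 = 0 has moves ∅
Reachable graph of Q (3 states):
  n0 = rec X. b.(X + X + (0 + 0) + (X + 0 + c.0)) has moves --b--▸ n1
  n1 = (rec X. b.(X + X + (0 + 0) + (X + 0 + c.0))) + (rec X. b.(X + X + (0 + 0) + (X + 0 + c.0))) + (0 + 0) + ((rec X. b.(X + X + (0 + 0) + (X + 0 + c.0))) + 0 + c.0) has moves --b--▸ n1, --c--▸ n2
  n2 = 0 has moves ∅
Partition-refinement fixed point:
  B0 = {m0, n0}
  B1 = {m1, n1}
  B2 = {m2, n2}
m0 ∈ B0, n0 ∈ B0 → same block

bisimilar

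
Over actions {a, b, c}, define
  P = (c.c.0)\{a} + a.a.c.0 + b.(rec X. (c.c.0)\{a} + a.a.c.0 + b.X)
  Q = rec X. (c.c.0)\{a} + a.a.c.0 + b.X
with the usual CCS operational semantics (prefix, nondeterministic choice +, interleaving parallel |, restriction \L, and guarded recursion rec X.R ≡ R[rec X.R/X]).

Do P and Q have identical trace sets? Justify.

P's transition system — 7 states:
  p0 = (c.c.0)\{a} + a.a.c.0 + b.(rec X. (c.c.0)\{a} + a.a.c.0 + b.X) has moves ··a··> p1, ··b··> p2, ··c··> p3
  p1 = a.c.0 has moves ··a··> p4
  p2 = rec X. (c.c.0)\{a} + a.a.c.0 + b.X has moves ··a··> p1, ··b··> p2, ··c··> p3
  p3 = (c.0)\{a} has moves ··c··> p5
  p4 = c.0 has moves ··c··> p6
  p5 = 0\{a} has moves (no moves)
  p6 = 0 has moves (no moves)
Q's transition system — 6 states:
  q0 = rec X. (c.c.0)\{a} + a.a.c.0 + b.X has moves ··a··> q1, ··b··> q0, ··c··> q2
  q1 = a.c.0 has moves ··a··> q3
  q2 = (c.0)\{a} has moves ··c··> q4
  q3 = c.0 has moves ··c··> q5
  q4 = 0\{a} has moves (no moves)
  q5 = 0 has moves (no moves)
Partition-refinement fixed point:
  B0 = {p0, p2, q0}
  B1 = {p3, p4, q2, q3}
  B2 = {p5, p6, q4, q5}
  B3 = {p1, q1}
p0 ∈ B0, q0 ∈ B0 → same block
Bisimilar ⇒ trace-equivalent.

trace-equivalent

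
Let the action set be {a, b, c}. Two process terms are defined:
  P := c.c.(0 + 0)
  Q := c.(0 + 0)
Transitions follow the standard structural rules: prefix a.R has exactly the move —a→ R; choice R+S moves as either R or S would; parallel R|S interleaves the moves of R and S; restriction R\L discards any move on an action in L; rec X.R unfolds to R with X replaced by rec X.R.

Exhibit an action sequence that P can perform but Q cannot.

Reachable graph of P (3 states):
  s0 = c.c.(0 + 0) :: —c→ s1
  s1 = c.(0 + 0) :: —c→ s2
  s2 = 0 + 0 :: ∅
Reachable graph of Q (2 states):
  t0 = c.(0 + 0) :: —c→ t1
  t1 = 0 + 0 :: ∅
Run σ = ⟨cc⟩ on P: start {s0}
  [1] c ⇒ {s1}
  [2] c ⇒ {s2}
  — P admits the full trace.
Run σ = ⟨cc⟩ on Q: start {t0}
  [1] c ⇒ {t1}
  [2] c ⇒ ∅ (Q stuck)

cc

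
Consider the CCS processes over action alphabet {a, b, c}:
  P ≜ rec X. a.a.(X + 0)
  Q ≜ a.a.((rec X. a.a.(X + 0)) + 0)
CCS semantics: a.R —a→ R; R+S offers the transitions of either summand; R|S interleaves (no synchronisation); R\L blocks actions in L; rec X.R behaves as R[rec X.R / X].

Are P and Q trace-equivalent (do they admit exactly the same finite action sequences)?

P's transition system — 3 states:
  p0 = rec X. a.a.(X + 0) ⊢ --a--▸ p1
  p1 = a.((rec X. a.a.(X + 0)) + 0) ⊢ --a--▸ p2
  p2 = (rec X. a.a.(X + 0)) + 0 ⊢ --a--▸ p1
Q's transition system — 3 states:
  q0 = a.a.((rec X. a.a.(X + 0)) + 0) ⊢ --a--▸ q1
  q1 = a.((rec X. a.a.(X + 0)) + 0) ⊢ --a--▸ q2
  q2 = (rec X. a.a.(X + 0)) + 0 ⊢ --a--▸ q1
Partition-refinement fixed point:
  B0 = {p0, p1, p2, q0, q1, q2}
p0 ∈ B0, q0 ∈ B0 → same block
Bisimilar ⇒ trace-equivalent.

YES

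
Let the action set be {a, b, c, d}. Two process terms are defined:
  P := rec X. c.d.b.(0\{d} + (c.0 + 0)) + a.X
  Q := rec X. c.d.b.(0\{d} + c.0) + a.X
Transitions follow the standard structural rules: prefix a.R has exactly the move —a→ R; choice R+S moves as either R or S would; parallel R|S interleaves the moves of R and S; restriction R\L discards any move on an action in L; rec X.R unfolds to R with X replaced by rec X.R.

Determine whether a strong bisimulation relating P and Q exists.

LTS(P): 5 reachable states
  s0 = rec X. c.d.b.(0\{d} + (c.0 + 0)) + a.X ⊢ --a--▸ s0, --c--▸ s1
  s1 = d.b.(0\{d} + (c.0 + 0)) ⊢ --d--▸ s2
  s2 = b.(0\{d} + (c.0 + 0)) ⊢ --b--▸ s3
  s3 = 0\{d} + (c.0 + 0) ⊢ --c--▸ s4
  s4 = 0 ⊢ (no moves)
LTS(Q): 5 reachable states
  t0 = rec X. c.d.b.(0\{d} + c.0) + a.X ⊢ --a--▸ t0, --c--▸ t1
  t1 = d.b.(0\{d} + c.0) ⊢ --d--▸ t2
  t2 = b.(0\{d} + c.0) ⊢ --b--▸ t3
  t3 = 0\{d} + c.0 ⊢ --c--▸ t4
  t4 = 0 ⊢ (no moves)
Bisimilarity quotient blocks:
  B0 = {s0, t0}
  B1 = {s1, t1}
  B2 = {s2, t2}
  B3 = {s3, t3}
  B4 = {s4, t4}
s0 ∈ B0, t0 ∈ B0 → same block

YES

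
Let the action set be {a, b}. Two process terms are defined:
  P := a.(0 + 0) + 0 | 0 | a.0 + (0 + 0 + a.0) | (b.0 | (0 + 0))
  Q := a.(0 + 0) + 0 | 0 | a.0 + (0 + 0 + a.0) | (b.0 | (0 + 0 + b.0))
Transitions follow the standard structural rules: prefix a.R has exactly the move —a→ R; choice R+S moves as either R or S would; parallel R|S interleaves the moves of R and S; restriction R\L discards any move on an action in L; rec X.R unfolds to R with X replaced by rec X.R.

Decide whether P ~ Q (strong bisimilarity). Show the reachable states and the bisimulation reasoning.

P's transition system — 6 states:
  m0 = a.(0 + 0) + 0 | 0 | a.0 + (0 + 0 + a.0) | (b.0 | (0 + 0)) → -a-> m1, -a-> m2, -a-> m3, -b-> m4
  m1 = 0 + 0 → ∅
  m2 = 0 | (b.0 | (0 + 0)) → -b-> m5
  m3 = 0 | 0 | 0 → ∅
  m4 = (0 + 0 + a.0) | (0 | (0 + 0)) → -a-> m5
  m5 = 0 | (0 | (0 + 0)) → ∅
Q's transition system — 10 states:
  n0 = a.(0 + 0) + 0 | 0 | a.0 + (0 + 0 + a.0) | (b.0 | (0 + 0 + b.0)) → -a-> n1, -a-> n2, -a-> n3, -b-> n4, -b-> n5
  n1 = 0 + 0 → ∅
  n2 = 0 | (b.0 | (0 + 0 + b.0)) → -b-> n6, -b-> n7
  n3 = 0 | 0 | 0 → ∅
  n4 = (0 + 0 + a.0) | (0 | (0 + 0 + b.0)) → -a-> n6, -b-> n8
  n5 = (0 + 0 + a.0) | (b.0 | 0) → -a-> n7, -b-> n8
  n6 = 0 | (0 | (0 + 0 + b.0)) → -b-> n9
  n7 = 0 | (b.0 | 0) → -b-> n9
  n8 = (0 + 0 + a.0) | (0 | 0) → -a-> n9
  n9 = 0 | (0 | 0) → ∅
Bisimilarity quotient blocks:
  B0 = {m0}
  B1 = {m1, m3, m5, n1, n3, n9}
  B2 = {m2, n6, n7}
  B3 = {m4, n8}
  B4 = {n0}
  B5 = {n4, n5}
  B6 = {n2}
m0 ∈ B0, n0 ∈ B4 → different blocks

P ≁ Q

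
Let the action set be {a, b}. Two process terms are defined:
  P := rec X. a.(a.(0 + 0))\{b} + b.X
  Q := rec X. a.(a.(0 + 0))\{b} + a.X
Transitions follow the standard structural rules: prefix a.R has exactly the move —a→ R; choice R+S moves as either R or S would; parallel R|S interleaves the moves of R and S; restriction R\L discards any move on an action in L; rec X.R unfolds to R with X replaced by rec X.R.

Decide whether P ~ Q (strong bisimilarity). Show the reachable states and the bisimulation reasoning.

P ≁ Q

P's transition system — 3 states:
  u0 = rec X. a.(a.(0 + 0))\{b} + b.X | =a=> u1, =b=> u0
  u1 = (a.(0 + 0))\{b} | =a=> u2
  u2 = (0 + 0)\{b} | ∅
Q's transition system — 3 states:
  v0 = rec X. a.(a.(0 + 0))\{b} + a.X | =a=> v0, =a=> v1
  v1 = (a.(0 + 0))\{b} | =a=> v2
  v2 = (0 + 0)\{b} | ∅
Bisimilarity quotient blocks:
  B0 = {u0}
  B1 = {u1, v1}
  B2 = {u2, v2}
  B3 = {v0}
u0 ∈ B0, v0 ∈ B3 → different blocks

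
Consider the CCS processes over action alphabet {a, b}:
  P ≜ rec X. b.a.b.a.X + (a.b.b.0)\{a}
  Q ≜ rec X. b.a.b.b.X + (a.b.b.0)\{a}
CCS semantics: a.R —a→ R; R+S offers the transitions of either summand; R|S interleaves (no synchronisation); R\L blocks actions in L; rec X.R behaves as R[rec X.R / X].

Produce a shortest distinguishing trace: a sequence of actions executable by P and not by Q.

Reachable graph of P (4 states):
  u0 = rec X. b.a.b.a.X + (a.b.b.0)\{a} has moves =b=> u1
  u1 = a.b.a.(rec X. b.a.b.a.X + (a.b.b.0)\{a}) has moves =a=> u2
  u2 = b.a.(rec X. b.a.b.a.X + (a.b.b.0)\{a}) has moves =b=> u3
  u3 = a.(rec X. b.a.b.a.X + (a.b.b.0)\{a}) has moves =a=> u0
Reachable graph of Q (4 states):
  v0 = rec X. b.a.b.b.X + (a.b.b.0)\{a} has moves =b=> v1
  v1 = a.b.b.(rec X. b.a.b.b.X + (a.b.b.0)\{a}) has moves =a=> v2
  v2 = b.b.(rec X. b.a.b.b.X + (a.b.b.0)\{a}) has moves =b=> v3
  v3 = b.(rec X. b.a.b.b.X + (a.b.b.0)\{a}) has moves =b=> v0
Run σ = ⟨baba⟩ on P: start {u0}
  [1] b ⇒ {u1}
  [2] a ⇒ {u2}
  [3] b ⇒ {u3}
  [4] a ⇒ {u0}
  — P admits the full trace.
Run σ = ⟨baba⟩ on Q: start {v0}
  [1] b ⇒ {v1}
  [2] a ⇒ {v2}
  [3] b ⇒ {v3}
  [4] a ⇒ no successor for Q

baba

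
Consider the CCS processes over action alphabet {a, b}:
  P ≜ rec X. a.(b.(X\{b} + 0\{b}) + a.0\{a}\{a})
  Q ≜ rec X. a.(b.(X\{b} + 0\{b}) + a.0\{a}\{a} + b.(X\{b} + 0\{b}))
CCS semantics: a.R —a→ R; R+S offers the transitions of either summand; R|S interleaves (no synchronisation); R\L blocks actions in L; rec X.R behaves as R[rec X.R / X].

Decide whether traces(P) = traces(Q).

YES

P's transition system — 6 states:
  u0 = rec X. a.(b.(X\{b} + 0\{b}) + a.0\{a}\{a}) has moves —a→ u1
  u1 = b.((rec X. a.(b.(X\{b} + 0\{b}) + a.0\{a}\{a}))\{b} + 0\{b}) + a.0\{a}\{a} has moves —a→ u2, —b→ u3
  u2 = 0\{a}\{a} has moves (no moves)
  u3 = (rec X. a.(b.(X\{b} + 0\{b}) + a.0\{a}\{a}))\{b} + 0\{b} has moves —a→ u4
  u4 = (b.((rec X. a.(b.(X\{b} + 0\{b}) + a.0\{a}\{a}))\{b} + 0\{b}) + a.0\{a}\{a})\{b} has moves —a→ u5
  u5 = 0\{a}\{a}\{b} has moves (no moves)
Q's transition system — 6 states:
  v0 = rec X. a.(b.(X\{b} + 0\{b}) + a.0\{a}\{a} + b.(X\{b} + 0\{b})) has moves —a→ v1
  v1 = b.((rec X. a.(b.(X\{b} + 0\{b}) + a.0\{a}\{a} + b.(X\{b} + 0\{b})))\{b} + 0\{b}) + a.0\{a}\{a} + b.((rec X. a.(b.(X\{b} + 0\{b}) + a.0\{a}\{a} + b.(X\{b} + 0\{b})))\{b} + 0\{b}) has moves —a→ v2, —b→ v3
  v2 = 0\{a}\{a} has moves (no moves)
  v3 = (rec X. a.(b.(X\{b} + 0\{b}) + a.0\{a}\{a} + b.(X\{b} + 0\{b})))\{b} + 0\{b} has moves —a→ v4
  v4 = (b.((rec X. a.(b.(X\{b} + 0\{b}) + a.0\{a}\{a} + b.(X\{b} + 0\{b})))\{b} + 0\{b}) + a.0\{a}\{a} + b.((rec X. a.(b.(X\{b} + 0\{b}) + a.0\{a}\{a} + b.(X\{b} + 0\{b})))\{b} + 0\{b}))\{b} has moves —a→ v5
  v5 = 0\{a}\{a}\{b} has moves (no moves)
Bisimilarity quotient blocks:
  B0 = {u0, v0}
  B1 = {u1, v1}
  B2 = {u2, u5, v2, v5}
  B3 = {u3, v3}
  B4 = {u4, v4}
u0 ∈ B0, v0 ∈ B0 → same block
Bisimilar ⇒ trace-equivalent.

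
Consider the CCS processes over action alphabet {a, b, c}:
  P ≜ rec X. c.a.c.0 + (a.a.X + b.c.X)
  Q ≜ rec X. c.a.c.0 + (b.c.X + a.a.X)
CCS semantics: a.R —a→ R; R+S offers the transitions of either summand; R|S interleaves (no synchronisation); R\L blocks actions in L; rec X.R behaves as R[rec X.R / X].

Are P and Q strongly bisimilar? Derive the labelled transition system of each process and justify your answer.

bisimilar

LTS(P): 6 reachable states
  p0 = rec X. c.a.c.0 + (a.a.X + b.c.X) ⊢ —a→ p1, —b→ p2, —c→ p3
  p1 = a.(rec X. c.a.c.0 + (a.a.X + b.c.X)) ⊢ —a→ p0
  p2 = c.(rec X. c.a.c.0 + (a.a.X + b.c.X)) ⊢ —c→ p0
  p3 = a.c.0 ⊢ —a→ p4
  p4 = c.0 ⊢ —c→ p5
  p5 = 0 ⊢ (no moves)
LTS(Q): 6 reachable states
  q0 = rec X. c.a.c.0 + (b.c.X + a.a.X) ⊢ —a→ q1, —b→ q2, —c→ q3
  q1 = a.(rec X. c.a.c.0 + (b.c.X + a.a.X)) ⊢ —a→ q0
  q2 = c.(rec X. c.a.c.0 + (b.c.X + a.a.X)) ⊢ —c→ q0
  q3 = a.c.0 ⊢ —a→ q4
  q4 = c.0 ⊢ —c→ q5
  q5 = 0 ⊢ (no moves)
Bisimilarity quotient blocks:
  B0 = {p0, q0}
  B1 = {p2, q2}
  B2 = {p3, q3}
  B3 = {p4, q4}
  B4 = {p5, q5}
  B5 = {p1, q1}
p0 ∈ B0, q0 ∈ B0 → same block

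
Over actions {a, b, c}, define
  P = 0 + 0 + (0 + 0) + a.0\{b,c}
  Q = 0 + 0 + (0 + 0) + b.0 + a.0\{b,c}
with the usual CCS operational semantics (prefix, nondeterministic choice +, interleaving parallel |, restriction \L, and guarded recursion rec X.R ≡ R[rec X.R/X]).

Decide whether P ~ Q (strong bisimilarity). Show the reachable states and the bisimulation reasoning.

not bisimilar

P's transition system — 2 states:
  p0 = 0 + 0 + (0 + 0) + a.0\{b,c} ⊢ --a--▸ p1
  p1 = 0\{b,c} ⊢ (no moves)
Q's transition system — 3 states:
  q0 = 0 + 0 + (0 + 0) + b.0 + a.0\{b,c} ⊢ --a--▸ q1, --b--▸ q2
  q1 = 0\{b,c} ⊢ (no moves)
  q2 = 0 ⊢ (no moves)
Coarsest stable partition (strong bisimilarity classes):
  B0 = {p0}
  B1 = {p1, q1, q2}
  B2 = {q0}
p0 ∈ B0, q0 ∈ B2 → different blocks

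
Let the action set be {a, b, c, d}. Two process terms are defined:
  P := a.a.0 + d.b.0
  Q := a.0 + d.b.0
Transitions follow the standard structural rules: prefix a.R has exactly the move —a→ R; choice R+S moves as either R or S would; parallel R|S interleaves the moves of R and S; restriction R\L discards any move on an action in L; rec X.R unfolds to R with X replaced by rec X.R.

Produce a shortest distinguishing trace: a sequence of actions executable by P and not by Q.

Reachable graph of P (4 states):
  p0 = a.a.0 + d.b.0 ⊢ —a→ p1, —d→ p2
  p1 = a.0 ⊢ —a→ p3
  p2 = b.0 ⊢ —b→ p3
  p3 = 0 ⊢ stopped
Reachable graph of Q (3 states):
  q0 = a.0 + d.b.0 ⊢ —a→ q1, —d→ q2
  q1 = 0 ⊢ stopped
  q2 = b.0 ⊢ —b→ q1
Trace ⟨aa⟩ through P, begin at {p0}:
  step 1 (a): {p1}
  step 2 (a): {p3}
  P completes σ.
Trace ⟨aa⟩ through Q, begin at {q0}:
  step 1 (a): {q1}
  step 2 (a): no successor for Q

aa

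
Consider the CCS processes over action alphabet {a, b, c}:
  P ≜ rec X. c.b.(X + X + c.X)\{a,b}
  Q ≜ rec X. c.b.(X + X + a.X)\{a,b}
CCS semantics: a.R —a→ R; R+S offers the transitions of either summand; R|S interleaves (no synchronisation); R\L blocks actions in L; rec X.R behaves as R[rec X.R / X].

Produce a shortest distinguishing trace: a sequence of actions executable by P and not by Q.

cbcc

LTS(P): 5 reachable states
  p0 = rec X. c.b.(X + X + c.X)\{a,b} :: =c=> p1
  p1 = b.((rec X. c.b.(X + X + c.X)\{a,b}) + (rec X. c.b.(X + X + c.X)\{a,b}) + c.(rec X. c.b.(X + X + c.X)\{a,b}))\{a,b} :: =b=> p2
  p2 = ((rec X. c.b.(X + X + c.X)\{a,b}) + (rec X. c.b.(X + X + c.X)\{a,b}) + c.(rec X. c.b.(X + X + c.X)\{a,b}))\{a,b} :: =c=> p3, =c=> p4
  p3 = (b.((rec X. c.b.(X + X + c.X)\{a,b}) + (rec X. c.b.(X + X + c.X)\{a,b}) + c.(rec X. c.b.(X + X + c.X)\{a,b}))\{a,b})\{a,b} :: stopped
  p4 = (rec X. c.b.(X + X + c.X)\{a,b})\{a,b} :: =c=> p3
LTS(Q): 4 reachable states
  q0 = rec X. c.b.(X + X + a.X)\{a,b} :: =c=> q1
  q1 = b.((rec X. c.b.(X + X + a.X)\{a,b}) + (rec X. c.b.(X + X + a.X)\{a,b}) + a.(rec X. c.b.(X + X + a.X)\{a,b}))\{a,b} :: =b=> q2
  q2 = ((rec X. c.b.(X + X + a.X)\{a,b}) + (rec X. c.b.(X + X + a.X)\{a,b}) + a.(rec X. c.b.(X + X + a.X)\{a,b}))\{a,b} :: =c=> q3
  q3 = (b.((rec X. c.b.(X + X + a.X)\{a,b}) + (rec X. c.b.(X + X + a.X)\{a,b}) + a.(rec X. c.b.(X + X + a.X)\{a,b}))\{a,b})\{a,b} :: stopped
Executing cbcc from P (initial set {p0}):
  [1] c ⇒ {p1}
  [2] b ⇒ {p2}
  [3] c ⇒ {p3, p4}
  [4] c ⇒ {p3}
  — P admits the full trace.
Executing cbcc from Q (initial set {q0}):
  [1] c ⇒ {q1}
  [2] b ⇒ {q2}
  [3] c ⇒ {q3}
  [4] c ⇒ ∅  — Q cannot continue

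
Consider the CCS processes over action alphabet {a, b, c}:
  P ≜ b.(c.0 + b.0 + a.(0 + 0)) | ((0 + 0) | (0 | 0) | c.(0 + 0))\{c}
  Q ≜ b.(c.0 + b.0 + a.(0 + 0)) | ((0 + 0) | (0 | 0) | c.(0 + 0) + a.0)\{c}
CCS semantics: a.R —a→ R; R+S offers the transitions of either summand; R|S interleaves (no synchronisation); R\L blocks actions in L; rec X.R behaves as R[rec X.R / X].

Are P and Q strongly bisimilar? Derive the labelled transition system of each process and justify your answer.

P's transition system — 4 states:
  m0 = b.(c.0 + b.0 + a.(0 + 0)) | ((0 + 0) | (0 | 0) | c.(0 + 0))\{c} | —b→ m1
  m1 = (c.0 + b.0 + a.(0 + 0)) | ((0 + 0) | (0 | 0) | c.(0 + 0))\{c} | —a→ m2, —b→ m3, —c→ m3
  m2 = (0 + 0) | ((0 + 0) | (0 | 0) | c.(0 + 0))\{c} | ∅
  m3 = 0 | ((0 + 0) | (0 | 0) | c.(0 + 0))\{c} | ∅
Q's transition system — 8 states:
  n0 = b.(c.0 + b.0 + a.(0 + 0)) | ((0 + 0) | (0 | 0) | c.(0 + 0) + a.0)\{c} | —a→ n1, —b→ n2
  n1 = b.(c.0 + b.0 + a.(0 + 0)) | 0\{c} | —b→ n3
  n2 = (c.0 + b.0 + a.(0 + 0)) | ((0 + 0) | (0 | 0) | c.(0 + 0) + a.0)\{c} | —a→ n3, —a→ n4, —b→ n5, —c→ n5
  n3 = (c.0 + b.0 + a.(0 + 0)) | 0\{c} | —a→ n6, —b→ n7, —c→ n7
  n4 = (0 + 0) | ((0 + 0) | (0 | 0) | c.(0 + 0) + a.0)\{c} | —a→ n6
  n5 = 0 | ((0 + 0) | (0 | 0) | c.(0 + 0) + a.0)\{c} | —a→ n7
  n6 = (0 + 0) | 0\{c} | ∅
  n7 = 0 | 0\{c} | ∅
Bisimilarity quotient blocks:
  B0 = {m0, n1}
  B1 = {m1, n3}
  B2 = {m2, m3, n6, n7}
  B3 = {n0}
  B4 = {n2}
  B5 = {n4, n5}
m0 ∈ B0, n0 ∈ B3 → different blocks

not bisimilar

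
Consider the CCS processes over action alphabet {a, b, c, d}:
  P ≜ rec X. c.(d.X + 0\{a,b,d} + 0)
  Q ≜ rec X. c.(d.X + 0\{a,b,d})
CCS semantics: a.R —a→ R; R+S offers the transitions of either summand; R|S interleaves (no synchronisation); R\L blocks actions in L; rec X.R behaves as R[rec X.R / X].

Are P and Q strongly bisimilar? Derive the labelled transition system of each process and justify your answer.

bisimilar

Reachable graph of P (2 states):
  s0 = rec X. c.(d.X + 0\{a,b,d} + 0) :: —c→ s1
  s1 = d.(rec X. c.(d.X + 0\{a,b,d} + 0)) + 0\{a,b,d} + 0 :: —d→ s0
Reachable graph of Q (2 states):
  t0 = rec X. c.(d.X + 0\{a,b,d}) :: —c→ t1
  t1 = d.(rec X. c.(d.X + 0\{a,b,d})) + 0\{a,b,d} :: —d→ t0
Bisimilarity quotient blocks:
  B0 = {s0, t0}
  B1 = {s1, t1}
s0 ∈ B0, t0 ∈ B0 → same block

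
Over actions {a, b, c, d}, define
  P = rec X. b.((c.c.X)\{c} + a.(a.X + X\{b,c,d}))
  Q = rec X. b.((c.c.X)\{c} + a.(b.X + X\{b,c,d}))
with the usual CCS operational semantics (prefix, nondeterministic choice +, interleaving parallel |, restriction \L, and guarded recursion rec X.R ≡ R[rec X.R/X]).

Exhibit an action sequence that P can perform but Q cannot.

Reachable graph of P (3 states):
  m0 = rec X. b.((c.c.X)\{c} + a.(a.X + X\{b,c,d})) has moves =b=> m1
  m1 = (c.c.(rec X. b.((c.c.X)\{c} + a.(a.X + X\{b,c,d}))))\{c} + a.(a.(rec X. b.((c.c.X)\{c} + a.(a.X + X\{b,c,d}))) + (rec X. b.((c.c.X)\{c} + a.(a.X + X\{b,c,d})))\{b,c,d}) has moves =a=> m2
  m2 = a.(rec X. b.((c.c.X)\{c} + a.(a.X + X\{b,c,d}))) + (rec X. b.((c.c.X)\{c} + a.(a.X + X\{b,c,d})))\{b,c,d} has moves =a=> m0
Reachable graph of Q (3 states):
  n0 = rec X. b.((c.c.X)\{c} + a.(b.X + X\{b,c,d})) has moves =b=> n1
  n1 = (c.c.(rec X. b.((c.c.X)\{c} + a.(b.X + X\{b,c,d}))))\{c} + a.(b.(rec X. b.((c.c.X)\{c} + a.(b.X + X\{b,c,d}))) + (rec X. b.((c.c.X)\{c} + a.(b.X + X\{b,c,d})))\{b,c,d}) has moves =a=> n2
  n2 = b.(rec X. b.((c.c.X)\{c} + a.(b.X + X\{b,c,d}))) + (rec X. b.((c.c.X)\{c} + a.(b.X + X\{b,c,d})))\{b,c,d} has moves =b=> n0
Executing baa from P (initial set {m0}):
  [1] b ⇒ {m1}
  [2] a ⇒ {m2}
  [3] a ⇒ {m0}
  — P admits the full trace.
Executing baa from Q (initial set {n0}):
  [1] b ⇒ {n1}
  [2] a ⇒ {n2}
  [3] a ⇒ ∅ (Q stuck)

baa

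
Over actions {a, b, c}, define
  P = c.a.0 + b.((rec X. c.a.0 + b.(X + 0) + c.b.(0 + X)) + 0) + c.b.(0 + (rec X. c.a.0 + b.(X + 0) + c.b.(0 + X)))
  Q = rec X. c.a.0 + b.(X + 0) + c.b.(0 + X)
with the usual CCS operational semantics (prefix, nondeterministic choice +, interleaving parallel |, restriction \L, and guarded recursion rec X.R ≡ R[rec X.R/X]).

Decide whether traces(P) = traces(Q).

P's transition system — 6 states:
  p0 = c.a.0 + b.((rec X. c.a.0 + b.(X + 0) + c.b.(0 + X)) + 0) + c.b.(0 + (rec X. c.a.0 + b.(X + 0) + c.b.(0 + X))) has moves =b=> p1, =c=> p2, =c=> p3
  p1 = (rec X. c.a.0 + b.(X + 0) + c.b.(0 + X)) + 0 has moves =b=> p1, =c=> p2, =c=> p3
  p2 = a.0 has moves =a=> p4
  p3 = b.(0 + (rec X. c.a.0 + b.(X + 0) + c.b.(0 + X))) has moves =b=> p5
  p4 = 0 has moves ·
  p5 = 0 + (rec X. c.a.0 + b.(X + 0) + c.b.(0 + X)) has moves =b=> p1, =c=> p2, =c=> p3
Q's transition system — 6 states:
  q0 = rec X. c.a.0 + b.(X + 0) + c.b.(0 + X) has moves =b=> q1, =c=> q2, =c=> q3
  q1 = (rec X. c.a.0 + b.(X + 0) + c.b.(0 + X)) + 0 has moves =b=> q1, =c=> q2, =c=> q3
  q2 = a.0 has moves =a=> q4
  q3 = b.(0 + (rec X. c.a.0 + b.(X + 0) + c.b.(0 + X))) has moves =b=> q5
  q4 = 0 has moves ·
  q5 = 0 + (rec X. c.a.0 + b.(X + 0) + c.b.(0 + X)) has moves =b=> q1, =c=> q2, =c=> q3
Bisimilarity quotient blocks:
  B0 = {p0, p1, p5, q0, q1, q5}
  B1 = {p2, q2}
  B2 = {p4, q4}
  B3 = {p3, q3}
p0 ∈ B0, q0 ∈ B0 → same block
Bisimilar ⇒ trace-equivalent.

trace-equivalent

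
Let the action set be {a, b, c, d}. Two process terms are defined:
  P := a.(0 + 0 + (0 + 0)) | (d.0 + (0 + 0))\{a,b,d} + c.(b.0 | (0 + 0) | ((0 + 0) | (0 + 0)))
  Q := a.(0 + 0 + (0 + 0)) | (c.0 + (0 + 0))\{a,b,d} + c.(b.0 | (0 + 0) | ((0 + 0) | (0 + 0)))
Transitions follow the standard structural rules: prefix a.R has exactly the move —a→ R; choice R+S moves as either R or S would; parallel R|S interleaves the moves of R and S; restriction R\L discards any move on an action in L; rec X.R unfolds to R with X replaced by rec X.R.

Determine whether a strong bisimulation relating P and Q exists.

NO

Reachable graph of P (4 states):
  m0 = a.(0 + 0 + (0 + 0)) | (d.0 + (0 + 0))\{a,b,d} + c.(b.0 | (0 + 0) | ((0 + 0) | (0 + 0))) ⊢ ··a··> m1, ··c··> m2
  m1 = (0 + 0 + (0 + 0)) | (d.0 + (0 + 0))\{a,b,d} ⊢ stopped
  m2 = b.0 | (0 + 0) | ((0 + 0) | (0 + 0)) ⊢ ··b··> m3
  m3 = 0 | (0 + 0) | ((0 + 0) | (0 + 0)) ⊢ stopped
Reachable graph of Q (6 states):
  n0 = a.(0 + 0 + (0 + 0)) | (c.0 + (0 + 0))\{a,b,d} + c.(b.0 | (0 + 0) | ((0 + 0) | (0 + 0))) ⊢ ··a··> n1, ··c··> n2, ··c··> n3
  n1 = (0 + 0 + (0 + 0)) | (c.0 + (0 + 0))\{a,b,d} ⊢ ··c··> n4
  n2 = a.(0 + 0 + (0 + 0)) | 0\{a,b,d} ⊢ ··a··> n4
  n3 = b.0 | (0 + 0) | ((0 + 0) | (0 + 0)) ⊢ ··b··> n5
  n4 = (0 + 0 + (0 + 0)) | 0\{a,b,d} ⊢ stopped
  n5 = 0 | (0 + 0) | ((0 + 0) | (0 + 0)) ⊢ stopped
Bisimilarity quotient blocks:
  B0 = {m0}
  B1 = {m1, m3, n4, n5}
  B2 = {m2, n3}
  B3 = {n0}
  B4 = {n2}
  B5 = {n1}
m0 ∈ B0, n0 ∈ B3 → different blocks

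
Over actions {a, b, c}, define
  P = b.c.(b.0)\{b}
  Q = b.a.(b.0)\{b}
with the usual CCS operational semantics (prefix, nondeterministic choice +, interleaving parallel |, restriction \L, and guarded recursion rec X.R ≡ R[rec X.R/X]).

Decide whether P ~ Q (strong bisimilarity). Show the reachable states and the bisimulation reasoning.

Reachable graph of P (3 states):
  m0 = b.c.(b.0)\{b} → =b=> m1
  m1 = c.(b.0)\{b} → =c=> m2
  m2 = (b.0)\{b} → ·
Reachable graph of Q (3 states):
  n0 = b.a.(b.0)\{b} → =b=> n1
  n1 = a.(b.0)\{b} → =a=> n2
  n2 = (b.0)\{b} → ·
Bisimilarity quotient blocks:
  B0 = {m0}
  B1 = {m1}
  B2 = {m2, n2}
  B3 = {n0}
  B4 = {n1}
m0 ∈ B0, n0 ∈ B3 → different blocks

NO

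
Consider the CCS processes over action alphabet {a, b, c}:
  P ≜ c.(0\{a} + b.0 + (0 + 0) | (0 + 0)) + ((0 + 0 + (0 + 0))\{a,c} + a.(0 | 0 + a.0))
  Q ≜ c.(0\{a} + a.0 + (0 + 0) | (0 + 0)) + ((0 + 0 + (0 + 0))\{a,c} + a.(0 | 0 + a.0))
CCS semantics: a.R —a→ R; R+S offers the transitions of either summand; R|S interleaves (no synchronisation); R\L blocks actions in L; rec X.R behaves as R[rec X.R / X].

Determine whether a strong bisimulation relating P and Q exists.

P's transition system — 4 states:
  u0 = c.(0\{a} + b.0 + (0 + 0) | (0 + 0)) + ((0 + 0 + (0 + 0))\{a,c} + a.(0 | 0 + a.0)) | —a→ u1, —c→ u2
  u1 = 0 | 0 + a.0 | —a→ u3
  u2 = 0\{a} + b.0 + (0 + 0) | (0 + 0) | —b→ u3
  u3 = 0 | deadlocked
Q's transition system — 4 states:
  v0 = c.(0\{a} + a.0 + (0 + 0) | (0 + 0)) + ((0 + 0 + (0 + 0))\{a,c} + a.(0 | 0 + a.0)) | —a→ v1, —c→ v2
  v1 = 0 | 0 + a.0 | —a→ v3
  v2 = 0\{a} + a.0 + (0 + 0) | (0 + 0) | —a→ v3
  v3 = 0 | deadlocked
Coarsest stable partition (strong bisimilarity classes):
  B0 = {u0}
  B1 = {u2}
  B2 = {u3, v3}
  B3 = {u1, v1, v2}
  B4 = {v0}
u0 ∈ B0, v0 ∈ B4 → different blocks

P ≁ Q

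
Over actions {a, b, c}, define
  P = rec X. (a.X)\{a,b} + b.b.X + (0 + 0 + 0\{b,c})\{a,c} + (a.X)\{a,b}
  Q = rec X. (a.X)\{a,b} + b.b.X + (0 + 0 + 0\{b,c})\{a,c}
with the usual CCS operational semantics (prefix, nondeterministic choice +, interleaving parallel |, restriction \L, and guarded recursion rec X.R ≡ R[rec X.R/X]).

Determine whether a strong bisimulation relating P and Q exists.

P's transition system — 2 states:
  m0 = rec X. (a.X)\{a,b} + b.b.X + (0 + 0 + 0\{b,c})\{a,c} + (a.X)\{a,b} :: —b→ m1
  m1 = b.(rec X. (a.X)\{a,b} + b.b.X + (0 + 0 + 0\{b,c})\{a,c} + (a.X)\{a,b}) :: —b→ m0
Q's transition system — 2 states:
  n0 = rec X. (a.X)\{a,b} + b.b.X + (0 + 0 + 0\{b,c})\{a,c} :: —b→ n1
  n1 = b.(rec X. (a.X)\{a,b} + b.b.X + (0 + 0 + 0\{b,c})\{a,c}) :: —b→ n0
Coarsest stable partition (strong bisimilarity classes):
  B0 = {m0, m1, n0, n1}
m0 ∈ B0, n0 ∈ B0 → same block

bisimilar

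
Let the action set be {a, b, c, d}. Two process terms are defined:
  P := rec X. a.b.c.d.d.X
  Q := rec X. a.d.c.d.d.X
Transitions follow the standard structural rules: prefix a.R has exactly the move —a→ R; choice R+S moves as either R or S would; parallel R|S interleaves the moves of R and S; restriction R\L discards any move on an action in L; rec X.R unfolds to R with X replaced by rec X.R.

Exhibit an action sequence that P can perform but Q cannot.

ab

LTS(P): 5 reachable states
  p0 = rec X. a.b.c.d.d.X :: —a→ p1
  p1 = b.c.d.d.(rec X. a.b.c.d.d.X) :: —b→ p2
  p2 = c.d.d.(rec X. a.b.c.d.d.X) :: —c→ p3
  p3 = d.d.(rec X. a.b.c.d.d.X) :: —d→ p4
  p4 = d.(rec X. a.b.c.d.d.X) :: —d→ p0
LTS(Q): 5 reachable states
  q0 = rec X. a.d.c.d.d.X :: —a→ q1
  q1 = d.c.d.d.(rec X. a.d.c.d.d.X) :: —d→ q2
  q2 = c.d.d.(rec X. a.d.c.d.d.X) :: —c→ q3
  q3 = d.d.(rec X. a.d.c.d.d.X) :: —d→ q4
  q4 = d.(rec X. a.d.c.d.d.X) :: —d→ q0
Executing ab from P (initial set {p0}):
  [1] a ⇒ {p1}
  [2] b ⇒ {p2}
  P completes σ.
Executing ab from Q (initial set {q0}):
  [1] a ⇒ {q1}
  [2] b ⇒ no successor for Q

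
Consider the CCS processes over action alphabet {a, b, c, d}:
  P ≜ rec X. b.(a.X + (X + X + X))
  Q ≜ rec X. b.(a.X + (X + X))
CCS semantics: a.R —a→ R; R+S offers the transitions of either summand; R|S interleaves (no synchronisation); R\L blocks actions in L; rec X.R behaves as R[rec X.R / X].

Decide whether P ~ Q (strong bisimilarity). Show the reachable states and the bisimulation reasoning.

YES

P's transition system — 2 states:
  m0 = rec X. b.(a.X + (X + X + X)) :: =b=> m1
  m1 = a.(rec X. b.(a.X + (X + X + X))) + ((rec X. b.(a.X + (X + X + X))) + (rec X. b.(a.X + (X + X + X))) + (rec X. b.(a.X + (X + X + X)))) :: =a=> m0, =b=> m1
Q's transition system — 2 states:
  n0 = rec X. b.(a.X + (X + X)) :: =b=> n1
  n1 = a.(rec X. b.(a.X + (X + X))) + ((rec X. b.(a.X + (X + X))) + (rec X. b.(a.X + (X + X)))) :: =a=> n0, =b=> n1
Bisimilarity quotient blocks:
  B0 = {m0, n0}
  B1 = {m1, n1}
m0 ∈ B0, n0 ∈ B0 → same block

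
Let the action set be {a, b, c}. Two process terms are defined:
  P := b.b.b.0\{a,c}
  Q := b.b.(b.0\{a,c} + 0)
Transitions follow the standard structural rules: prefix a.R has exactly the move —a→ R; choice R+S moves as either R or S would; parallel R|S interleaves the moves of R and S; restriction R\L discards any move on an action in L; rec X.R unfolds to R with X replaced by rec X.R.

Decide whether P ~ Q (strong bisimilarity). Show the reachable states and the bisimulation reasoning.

YES

LTS(P): 4 reachable states
  s0 = b.b.b.0\{a,c} → -b-> s1
  s1 = b.b.0\{a,c} → -b-> s2
  s2 = b.0\{a,c} → -b-> s3
  s3 = 0\{a,c} → ·
LTS(Q): 4 reachable states
  t0 = b.b.(b.0\{a,c} + 0) → -b-> t1
  t1 = b.(b.0\{a,c} + 0) → -b-> t2
  t2 = b.0\{a,c} + 0 → -b-> t3
  t3 = 0\{a,c} → ·
Coarsest stable partition (strong bisimilarity classes):
  B0 = {s0, t0}
  B1 = {s1, t1}
  B2 = {s2, t2}
  B3 = {s3, t3}
s0 ∈ B0, t0 ∈ B0 → same block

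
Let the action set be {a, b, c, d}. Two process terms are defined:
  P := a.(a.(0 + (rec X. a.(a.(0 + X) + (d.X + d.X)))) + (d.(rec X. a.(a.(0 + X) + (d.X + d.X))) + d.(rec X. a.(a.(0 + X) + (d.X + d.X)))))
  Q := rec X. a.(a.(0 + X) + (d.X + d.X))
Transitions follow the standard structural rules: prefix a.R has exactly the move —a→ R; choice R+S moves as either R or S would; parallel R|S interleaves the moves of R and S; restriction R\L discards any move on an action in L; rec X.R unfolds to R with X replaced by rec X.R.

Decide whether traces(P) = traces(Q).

LTS(P): 4 reachable states
  p0 = a.(a.(0 + (rec X. a.(a.(0 + X) + (d.X + d.X)))) + (d.(rec X. a.(a.(0 + X) + (d.X + d.X))) + d.(rec X. a.(a.(0 + X) + (d.X + d.X))))) | —a→ p1
  p1 = a.(0 + (rec X. a.(a.(0 + X) + (d.X + d.X)))) + (d.(rec X. a.(a.(0 + X) + (d.X + d.X))) + d.(rec X. a.(a.(0 + X) + (d.X + d.X)))) | —a→ p2, —d→ p3
  p2 = 0 + (rec X. a.(a.(0 + X) + (d.X + d.X))) | —a→ p1
  p3 = rec X. a.(a.(0 + X) + (d.X + d.X)) | —a→ p1
LTS(Q): 3 reachable states
  q0 = rec X. a.(a.(0 + X) + (d.X + d.X)) | —a→ q1
  q1 = a.(0 + (rec X. a.(a.(0 + X) + (d.X + d.X)))) + (d.(rec X. a.(a.(0 + X) + (d.X + d.X))) + d.(rec X. a.(a.(0 + X) + (d.X + d.X)))) | —a→ q2, —d→ q0
  q2 = 0 + (rec X. a.(a.(0 + X) + (d.X + d.X))) | —a→ q1
Partition-refinement fixed point:
  B0 = {p0, p2, p3, q0, q2}
  B1 = {p1, q1}
p0 ∈ B0, q0 ∈ B0 → same block
Bisimilar ⇒ trace-equivalent.

YES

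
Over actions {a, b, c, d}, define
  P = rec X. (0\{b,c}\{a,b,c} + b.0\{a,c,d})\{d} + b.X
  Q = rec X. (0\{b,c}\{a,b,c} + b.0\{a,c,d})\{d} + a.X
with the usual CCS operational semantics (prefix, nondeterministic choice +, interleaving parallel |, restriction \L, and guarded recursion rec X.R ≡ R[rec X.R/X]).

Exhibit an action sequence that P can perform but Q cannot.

Reachable graph of P (2 states):
  s0 = rec X. (0\{b,c}\{a,b,c} + b.0\{a,c,d})\{d} + b.X has moves --b--▸ s0, --b--▸ s1
  s1 = 0\{a,c,d}\{d} has moves ∅
Reachable graph of Q (2 states):
  t0 = rec X. (0\{b,c}\{a,b,c} + b.0\{a,c,d})\{d} + a.X has moves --a--▸ t0, --b--▸ t1
  t1 = 0\{a,c,d}\{d} has moves ∅
Trace ⟨bb⟩ through P, begin at {s0}:
  [1] b ⇒ {s0, s1}
  [2] b ⇒ {s0, s1}
  ✓ P
Trace ⟨bb⟩ through Q, begin at {t0}:
  [1] b ⇒ {t1}
  [2] b ⇒ no successor for Q

bb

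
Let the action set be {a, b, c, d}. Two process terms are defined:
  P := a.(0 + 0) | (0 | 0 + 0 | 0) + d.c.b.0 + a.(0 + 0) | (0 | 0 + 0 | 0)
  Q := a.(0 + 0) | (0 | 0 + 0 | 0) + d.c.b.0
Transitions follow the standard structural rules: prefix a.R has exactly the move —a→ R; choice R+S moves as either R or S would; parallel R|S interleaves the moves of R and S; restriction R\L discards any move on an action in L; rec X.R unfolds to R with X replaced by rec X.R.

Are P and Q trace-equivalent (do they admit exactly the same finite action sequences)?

traces(P) = traces(Q)

LTS(P): 5 reachable states
  m0 = a.(0 + 0) | (0 | 0 + 0 | 0) + d.c.b.0 + a.(0 + 0) | (0 | 0 + 0 | 0) ⊢ -a-> m1, -d-> m2
  m1 = (0 + 0) | (0 | 0 + 0 | 0) ⊢ (no moves)
  m2 = c.b.0 ⊢ -c-> m3
  m3 = b.0 ⊢ -b-> m4
  m4 = 0 ⊢ (no moves)
LTS(Q): 5 reachable states
  n0 = a.(0 + 0) | (0 | 0 + 0 | 0) + d.c.b.0 ⊢ -a-> n1, -d-> n2
  n1 = (0 + 0) | (0 | 0 + 0 | 0) ⊢ (no moves)
  n2 = c.b.0 ⊢ -c-> n3
  n3 = b.0 ⊢ -b-> n4
  n4 = 0 ⊢ (no moves)
Bisimilarity quotient blocks:
  B0 = {m0, n0}
  B1 = {m2, n2}
  B2 = {m3, n3}
  B3 = {m1, m4, n1, n4}
m0 ∈ B0, n0 ∈ B0 → same block
Bisimilar ⇒ trace-equivalent.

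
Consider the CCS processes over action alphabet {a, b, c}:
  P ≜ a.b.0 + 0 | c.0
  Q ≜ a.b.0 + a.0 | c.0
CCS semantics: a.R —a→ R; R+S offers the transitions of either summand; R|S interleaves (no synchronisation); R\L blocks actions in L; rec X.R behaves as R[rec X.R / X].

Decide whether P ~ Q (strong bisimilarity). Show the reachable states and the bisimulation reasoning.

P's transition system — 4 states:
  s0 = a.b.0 + 0 | c.0 ⊢ —a→ s1, —c→ s2
  s1 = b.0 ⊢ —b→ s3
  s2 = 0 | 0 ⊢ deadlocked
  s3 = 0 ⊢ deadlocked
Q's transition system — 6 states:
  t0 = a.b.0 + a.0 | c.0 ⊢ —a→ t1, —a→ t2, —c→ t3
  t1 = 0 | c.0 ⊢ —c→ t4
  t2 = b.0 ⊢ —b→ t5
  t3 = a.0 | 0 ⊢ —a→ t4
  t4 = 0 | 0 ⊢ deadlocked
  t5 = 0 ⊢ deadlocked
Coarsest stable partition (strong bisimilarity classes):
  B0 = {s0}
  B1 = {s1, t2}
  B2 = {s2, s3, t4, t5}
  B3 = {t0}
  B4 = {t3}
  B5 = {t1}
s0 ∈ B0, t0 ∈ B3 → different blocks

P ≁ Q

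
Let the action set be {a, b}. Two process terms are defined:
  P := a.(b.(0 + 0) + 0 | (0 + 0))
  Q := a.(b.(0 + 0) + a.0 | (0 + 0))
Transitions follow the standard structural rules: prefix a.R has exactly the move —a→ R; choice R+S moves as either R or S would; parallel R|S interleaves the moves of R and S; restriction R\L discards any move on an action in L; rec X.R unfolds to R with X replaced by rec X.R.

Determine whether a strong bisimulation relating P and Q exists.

Reachable graph of P (3 states):
  u0 = a.(b.(0 + 0) + 0 | (0 + 0)) has moves =a=> u1
  u1 = b.(0 + 0) + 0 | (0 + 0) has moves =b=> u2
  u2 = 0 + 0 has moves stopped
Reachable graph of Q (4 states):
  v0 = a.(b.(0 + 0) + a.0 | (0 + 0)) has moves =a=> v1
  v1 = b.(0 + 0) + a.0 | (0 + 0) has moves =a=> v2, =b=> v3
  v2 = 0 | (0 + 0) has moves stopped
  v3 = 0 + 0 has moves stopped
Coarsest stable partition (strong bisimilarity classes):
  B0 = {u0}
  B1 = {u1}
  B2 = {u2, v2, v3}
  B3 = {v0}
  B4 = {v1}
u0 ∈ B0, v0 ∈ B3 → different blocks

NO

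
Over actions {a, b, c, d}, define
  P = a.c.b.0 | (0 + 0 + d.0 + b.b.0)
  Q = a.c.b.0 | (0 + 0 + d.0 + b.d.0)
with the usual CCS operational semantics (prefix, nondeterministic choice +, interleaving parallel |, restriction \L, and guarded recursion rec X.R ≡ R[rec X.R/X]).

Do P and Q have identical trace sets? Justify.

Reachable graph of P (12 states):
  s0 = a.c.b.0 | (0 + 0 + d.0 + b.b.0) has moves -a-> s1, -b-> s2, -d-> s3
  s1 = c.b.0 | (0 + 0 + d.0 + b.b.0) has moves -b-> s4, -c-> s5, -d-> s6
  s2 = a.c.b.0 | b.0 has moves -a-> s4, -b-> s3
  s3 = a.c.b.0 | 0 has moves -a-> s6
  s4 = c.b.0 | b.0 has moves -b-> s6, -c-> s7
  s5 = b.0 | (0 + 0 + d.0 + b.b.0) has moves -b-> s7, -b-> s8, -d-> s9
  s6 = c.b.0 | 0 has moves -c-> s9
  s7 = b.0 | b.0 has moves -b-> s10, -b-> s9
  s8 = 0 | (0 + 0 + d.0 + b.b.0) has moves -b-> s10, -d-> s11
  s9 = b.0 | 0 has moves -b-> s11
  s10 = 0 | b.0 has moves -b-> s11
  s11 = 0 | 0 has moves ·
Reachable graph of Q (12 states):
  t0 = a.c.b.0 | (0 + 0 + d.0 + b.d.0) has moves -a-> t1, -b-> t2, -d-> t3
  t1 = c.b.0 | (0 + 0 + d.0 + b.d.0) has moves -b-> t4, -c-> t5, -d-> t6
  t2 = a.c.b.0 | d.0 has moves -a-> t4, -d-> t3
  t3 = a.c.b.0 | 0 has moves -a-> t6
  t4 = c.b.0 | d.0 has moves -c-> t7, -d-> t6
  t5 = b.0 | (0 + 0 + d.0 + b.d.0) has moves -b-> t7, -b-> t8, -d-> t9
  t6 = c.b.0 | 0 has moves -c-> t9
  t7 = b.0 | d.0 has moves -b-> t10, -d-> t9
  t8 = 0 | (0 + 0 + d.0 + b.d.0) has moves -b-> t10, -d-> t11
  t9 = b.0 | 0 has moves -b-> t11
  t10 = 0 | d.0 has moves -d-> t11
  t11 = 0 | 0 has moves ·
Executing bb from P (initial set {s0}):
  [1] b ⇒ {s2}
  [2] b ⇒ {s3}
  — P admits the full trace.
Executing bb from Q (initial set {t0}):
  [1] b ⇒ {t2}
  [2] b ⇒ ∅  — Q cannot continue

NO — witness ⟨bb⟩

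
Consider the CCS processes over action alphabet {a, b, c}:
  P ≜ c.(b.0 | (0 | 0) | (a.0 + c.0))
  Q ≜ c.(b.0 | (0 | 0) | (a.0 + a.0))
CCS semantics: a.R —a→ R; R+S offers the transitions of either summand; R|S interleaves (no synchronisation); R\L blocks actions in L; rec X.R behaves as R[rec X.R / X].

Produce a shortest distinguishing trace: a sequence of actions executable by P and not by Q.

Reachable graph of P (5 states):
  s0 = c.(b.0 | (0 | 0) | (a.0 + c.0)) has moves ··c··> s1
  s1 = b.0 | (0 | 0) | (a.0 + c.0) has moves ··a··> s2, ··b··> s3, ··c··> s2
  s2 = b.0 | (0 | 0) | 0 has moves ··b··> s4
  s3 = 0 | (0 | 0) | (a.0 + c.0) has moves ··a··> s4, ··c··> s4
  s4 = 0 | (0 | 0) | 0 has moves deadlocked
Reachable graph of Q (5 states):
  t0 = c.(b.0 | (0 | 0) | (a.0 + a.0)) has moves ··c··> t1
  t1 = b.0 | (0 | 0) | (a.0 + a.0) has moves ··a··> t2, ··b··> t3
  t2 = b.0 | (0 | 0) | 0 has moves ··b··> t4
  t3 = 0 | (0 | 0) | (a.0 + a.0) has moves ··a··> t4
  t4 = 0 | (0 | 0) | 0 has moves deadlocked
Run σ = ⟨cc⟩ on P: start {s0}
  step 1 (c): {s1}
  step 2 (c): {s2}
  ✓ P
Run σ = ⟨cc⟩ on Q: start {t0}
  step 1 (c): {t1}
  step 2 (c): ∅  — Q cannot continue

cc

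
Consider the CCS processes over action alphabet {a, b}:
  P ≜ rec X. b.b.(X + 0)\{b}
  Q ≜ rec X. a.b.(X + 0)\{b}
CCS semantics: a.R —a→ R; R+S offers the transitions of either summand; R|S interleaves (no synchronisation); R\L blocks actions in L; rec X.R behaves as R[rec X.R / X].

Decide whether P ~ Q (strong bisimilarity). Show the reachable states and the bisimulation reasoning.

P ≁ Q

P's transition system — 3 states:
  s0 = rec X. b.b.(X + 0)\{b} ⊢ -b-> s1
  s1 = b.((rec X. b.b.(X + 0)\{b}) + 0)\{b} ⊢ -b-> s2
  s2 = ((rec X. b.b.(X + 0)\{b}) + 0)\{b} ⊢ (no moves)
Q's transition system — 4 states:
  t0 = rec X. a.b.(X + 0)\{b} ⊢ -a-> t1
  t1 = b.((rec X. a.b.(X + 0)\{b}) + 0)\{b} ⊢ -b-> t2
  t2 = ((rec X. a.b.(X + 0)\{b}) + 0)\{b} ⊢ -a-> t3
  t3 = (b.((rec X. a.b.(X + 0)\{b}) + 0)\{b})\{b} ⊢ (no moves)
Bisimilarity quotient blocks:
  B0 = {s0}
  B1 = {s1}
  B2 = {s2, t3}
  B3 = {t0}
  B4 = {t1}
  B5 = {t2}
s0 ∈ B0, t0 ∈ B3 → different blocks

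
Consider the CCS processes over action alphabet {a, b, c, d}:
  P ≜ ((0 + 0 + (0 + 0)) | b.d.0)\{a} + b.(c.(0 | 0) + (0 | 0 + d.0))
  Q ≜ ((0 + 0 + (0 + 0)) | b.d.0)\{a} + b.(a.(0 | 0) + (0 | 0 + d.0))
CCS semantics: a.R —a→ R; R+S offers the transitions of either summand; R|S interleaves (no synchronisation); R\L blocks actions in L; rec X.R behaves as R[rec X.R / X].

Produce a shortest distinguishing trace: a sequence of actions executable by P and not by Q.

bc

LTS(P): 6 reachable states
  m0 = ((0 + 0 + (0 + 0)) | b.d.0)\{a} + b.(c.(0 | 0) + (0 | 0 + d.0)) :: --b--▸ m1, --b--▸ m2
  m1 = ((0 + 0 + (0 + 0)) | d.0)\{a} :: --d--▸ m3
  m2 = c.(0 | 0) + (0 | 0 + d.0) :: --c--▸ m4, --d--▸ m5
  m3 = ((0 + 0 + (0 + 0)) | 0)\{a} :: deadlocked
  m4 = 0 | 0 :: deadlocked
  m5 = 0 :: deadlocked
LTS(Q): 6 reachable states
  n0 = ((0 + 0 + (0 + 0)) | b.d.0)\{a} + b.(a.(0 | 0) + (0 | 0 + d.0)) :: --b--▸ n1, --b--▸ n2
  n1 = ((0 + 0 + (0 + 0)) | d.0)\{a} :: --d--▸ n3
  n2 = a.(0 | 0) + (0 | 0 + d.0) :: --a--▸ n4, --d--▸ n5
  n3 = ((0 + 0 + (0 + 0)) | 0)\{a} :: deadlocked
  n4 = 0 | 0 :: deadlocked
  n5 = 0 :: deadlocked
Run σ = ⟨bc⟩ on P: start {m0}
  step 1 (b): {m1, m2}
  step 2 (c): {m4}
  ✓ P
Run σ = ⟨bc⟩ on Q: start {n0}
  step 1 (b): {n1, n2}
  step 2 (c): ∅ (Q stuck)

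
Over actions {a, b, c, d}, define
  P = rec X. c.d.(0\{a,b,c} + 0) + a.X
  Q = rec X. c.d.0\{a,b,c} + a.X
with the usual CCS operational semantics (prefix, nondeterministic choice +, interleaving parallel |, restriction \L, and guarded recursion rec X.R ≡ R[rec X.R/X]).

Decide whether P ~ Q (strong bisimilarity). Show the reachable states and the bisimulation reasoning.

P ~ Q

P's transition system — 3 states:
  p0 = rec X. c.d.(0\{a,b,c} + 0) + a.X → =a=> p0, =c=> p1
  p1 = d.(0\{a,b,c} + 0) → =d=> p2
  p2 = 0\{a,b,c} + 0 → stopped
Q's transition system — 3 states:
  q0 = rec X. c.d.0\{a,b,c} + a.X → =a=> q0, =c=> q1
  q1 = d.0\{a,b,c} → =d=> q2
  q2 = 0\{a,b,c} → stopped
Partition-refinement fixed point:
  B0 = {p0, q0}
  B1 = {p1, q1}
  B2 = {p2, q2}
p0 ∈ B0, q0 ∈ B0 → same block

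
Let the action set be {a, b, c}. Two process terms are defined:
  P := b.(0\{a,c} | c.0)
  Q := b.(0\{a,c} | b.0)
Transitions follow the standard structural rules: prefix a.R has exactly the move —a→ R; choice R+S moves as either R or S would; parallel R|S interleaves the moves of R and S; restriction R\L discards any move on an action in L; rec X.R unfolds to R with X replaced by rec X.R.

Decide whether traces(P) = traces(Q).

P's transition system — 3 states:
  s0 = b.(0\{a,c} | c.0) ⊢ —b→ s1
  s1 = 0\{a,c} | c.0 ⊢ —c→ s2
  s2 = 0\{a,c} | 0 ⊢ (no moves)
Q's transition system — 3 states:
  t0 = b.(0\{a,c} | b.0) ⊢ —b→ t1
  t1 = 0\{a,c} | b.0 ⊢ —b→ t2
  t2 = 0\{a,c} | 0 ⊢ (no moves)
Run σ = ⟨bc⟩ on P: start {s0}
  step 1 (b): {s1}
  step 2 (c): {s2}
  ✓ P
Run σ = ⟨bc⟩ on Q: start {t0}
  step 1 (b): {t1}
  step 2 (c): no successor for Q

traces(P) ≠ traces(Q) — witness ⟨bc⟩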